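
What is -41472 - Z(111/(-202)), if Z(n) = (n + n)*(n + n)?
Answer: -423068193/10201 ≈ -41473.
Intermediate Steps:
Z(n) = 4*n² (Z(n) = (2*n)*(2*n) = 4*n²)
-41472 - Z(111/(-202)) = -41472 - 4*(111/(-202))² = -41472 - 4*(111*(-1/202))² = -41472 - 4*(-111/202)² = -41472 - 4*12321/40804 = -41472 - 1*12321/10201 = -41472 - 12321/10201 = -423068193/10201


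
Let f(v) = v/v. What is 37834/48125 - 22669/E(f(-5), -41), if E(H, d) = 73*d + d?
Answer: 1205733981/146011250 ≈ 8.2578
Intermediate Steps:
f(v) = 1
E(H, d) = 74*d
37834/48125 - 22669/E(f(-5), -41) = 37834/48125 - 22669/(74*(-41)) = 37834*(1/48125) - 22669/(-3034) = 37834/48125 - 22669*(-1/3034) = 37834/48125 + 22669/3034 = 1205733981/146011250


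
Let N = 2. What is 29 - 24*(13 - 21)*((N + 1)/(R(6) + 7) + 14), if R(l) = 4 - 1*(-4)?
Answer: 13777/5 ≈ 2755.4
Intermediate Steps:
R(l) = 8 (R(l) = 4 + 4 = 8)
29 - 24*(13 - 21)*((N + 1)/(R(6) + 7) + 14) = 29 - 24*(13 - 21)*((2 + 1)/(8 + 7) + 14) = 29 - (-192)*(3/15 + 14) = 29 - (-192)*(3*(1/15) + 14) = 29 - (-192)*(⅕ + 14) = 29 - (-192)*71/5 = 29 - 24*(-568/5) = 29 + 13632/5 = 13777/5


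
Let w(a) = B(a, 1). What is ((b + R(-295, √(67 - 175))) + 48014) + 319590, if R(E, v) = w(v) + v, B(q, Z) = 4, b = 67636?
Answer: 435244 + 6*I*√3 ≈ 4.3524e+5 + 10.392*I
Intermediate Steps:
w(a) = 4
R(E, v) = 4 + v
((b + R(-295, √(67 - 175))) + 48014) + 319590 = ((67636 + (4 + √(67 - 175))) + 48014) + 319590 = ((67636 + (4 + √(-108))) + 48014) + 319590 = ((67636 + (4 + 6*I*√3)) + 48014) + 319590 = ((67640 + 6*I*√3) + 48014) + 319590 = (115654 + 6*I*√3) + 319590 = 435244 + 6*I*√3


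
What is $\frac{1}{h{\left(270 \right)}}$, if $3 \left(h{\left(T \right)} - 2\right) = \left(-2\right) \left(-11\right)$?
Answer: $\frac{3}{28} \approx 0.10714$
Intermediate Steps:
$h{\left(T \right)} = \frac{28}{3}$ ($h{\left(T \right)} = 2 + \frac{\left(-2\right) \left(-11\right)}{3} = 2 + \frac{1}{3} \cdot 22 = 2 + \frac{22}{3} = \frac{28}{3}$)
$\frac{1}{h{\left(270 \right)}} = \frac{1}{\frac{28}{3}} = \frac{3}{28}$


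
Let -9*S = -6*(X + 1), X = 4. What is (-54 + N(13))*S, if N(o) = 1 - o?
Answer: -220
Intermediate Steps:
S = 10/3 (S = -(-2)*(4 + 1)/3 = -(-2)*5/3 = -1/9*(-30) = 10/3 ≈ 3.3333)
(-54 + N(13))*S = (-54 + (1 - 1*13))*(10/3) = (-54 + (1 - 13))*(10/3) = (-54 - 12)*(10/3) = -66*10/3 = -220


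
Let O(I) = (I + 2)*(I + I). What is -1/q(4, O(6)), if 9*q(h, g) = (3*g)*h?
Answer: -1/128 ≈ -0.0078125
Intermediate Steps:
O(I) = 2*I*(2 + I) (O(I) = (2 + I)*(2*I) = 2*I*(2 + I))
q(h, g) = g*h/3 (q(h, g) = ((3*g)*h)/9 = (3*g*h)/9 = g*h/3)
-1/q(4, O(6)) = -1/((⅓)*(2*6*(2 + 6))*4) = -1/((⅓)*(2*6*8)*4) = -1/((⅓)*96*4) = -1/128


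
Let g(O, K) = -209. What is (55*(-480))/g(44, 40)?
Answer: 2400/19 ≈ 126.32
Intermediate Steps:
(55*(-480))/g(44, 40) = (55*(-480))/(-209) = -26400*(-1/209) = 2400/19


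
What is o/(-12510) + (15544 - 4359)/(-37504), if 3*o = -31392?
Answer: 42086251/78195840 ≈ 0.53822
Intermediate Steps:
o = -10464 (o = (⅓)*(-31392) = -10464)
o/(-12510) + (15544 - 4359)/(-37504) = -10464/(-12510) + (15544 - 4359)/(-37504) = -10464*(-1/12510) + 11185*(-1/37504) = 1744/2085 - 11185/37504 = 42086251/78195840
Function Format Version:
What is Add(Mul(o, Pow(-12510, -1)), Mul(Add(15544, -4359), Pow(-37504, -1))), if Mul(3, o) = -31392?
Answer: Rational(42086251, 78195840) ≈ 0.53822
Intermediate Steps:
o = -10464 (o = Mul(Rational(1, 3), -31392) = -10464)
Add(Mul(o, Pow(-12510, -1)), Mul(Add(15544, -4359), Pow(-37504, -1))) = Add(Mul(-10464, Pow(-12510, -1)), Mul(Add(15544, -4359), Pow(-37504, -1))) = Add(Mul(-10464, Rational(-1, 12510)), Mul(11185, Rational(-1, 37504))) = Add(Rational(1744, 2085), Rational(-11185, 37504)) = Rational(42086251, 78195840)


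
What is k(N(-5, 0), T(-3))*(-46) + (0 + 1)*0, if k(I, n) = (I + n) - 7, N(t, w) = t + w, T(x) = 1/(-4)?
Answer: 1127/2 ≈ 563.50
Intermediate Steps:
T(x) = -1/4
k(I, n) = -7 + I + n
k(N(-5, 0), T(-3))*(-46) + (0 + 1)*0 = (-7 + (-5 + 0) - 1/4)*(-46) + (0 + 1)*0 = (-7 - 5 - 1/4)*(-46) + 1*0 = -49/4*(-46) + 0 = 1127/2 + 0 = 1127/2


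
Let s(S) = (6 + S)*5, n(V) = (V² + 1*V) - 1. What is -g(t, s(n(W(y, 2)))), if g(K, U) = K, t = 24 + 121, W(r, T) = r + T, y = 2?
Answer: -145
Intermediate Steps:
W(r, T) = T + r
n(V) = -1 + V + V² (n(V) = (V² + V) - 1 = (V + V²) - 1 = -1 + V + V²)
s(S) = 30 + 5*S
t = 145
-g(t, s(n(W(y, 2)))) = -1*145 = -145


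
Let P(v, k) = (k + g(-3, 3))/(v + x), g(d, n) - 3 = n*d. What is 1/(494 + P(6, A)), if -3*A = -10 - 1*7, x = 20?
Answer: 78/38531 ≈ 0.0020243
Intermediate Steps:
g(d, n) = 3 + d*n (g(d, n) = 3 + n*d = 3 + d*n)
A = 17/3 (A = -(-10 - 1*7)/3 = -(-10 - 7)/3 = -1/3*(-17) = 17/3 ≈ 5.6667)
P(v, k) = (-6 + k)/(20 + v) (P(v, k) = (k + (3 - 3*3))/(v + 20) = (k + (3 - 9))/(20 + v) = (k - 6)/(20 + v) = (-6 + k)/(20 + v))
1/(494 + P(6, A)) = 1/(494 + (-6 + 17/3)/(20 + 6)) = 1/(494 - 1/3/26) = 1/(494 + (1/26)*(-1/3)) = 1/(494 - 1/78) = 1/(38531/78) = 78/38531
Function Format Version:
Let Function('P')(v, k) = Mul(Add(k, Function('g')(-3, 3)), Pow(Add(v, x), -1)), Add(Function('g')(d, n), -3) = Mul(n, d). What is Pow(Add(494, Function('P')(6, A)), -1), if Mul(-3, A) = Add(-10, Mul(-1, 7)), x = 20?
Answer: Rational(78, 38531) ≈ 0.0020243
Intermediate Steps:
Function('g')(d, n) = Add(3, Mul(d, n)) (Function('g')(d, n) = Add(3, Mul(n, d)) = Add(3, Mul(d, n)))
A = Rational(17, 3) (A = Mul(Rational(-1, 3), Add(-10, Mul(-1, 7))) = Mul(Rational(-1, 3), Add(-10, -7)) = Mul(Rational(-1, 3), -17) = Rational(17, 3) ≈ 5.6667)
Function('P')(v, k) = Mul(Pow(Add(20, v), -1), Add(-6, k)) (Function('P')(v, k) = Mul(Add(k, Add(3, Mul(-3, 3))), Pow(Add(v, 20), -1)) = Mul(Add(k, Add(3, -9)), Pow(Add(20, v), -1)) = Mul(Add(k, -6), Pow(Add(20, v), -1)) = Mul(Add(-6, k), Pow(Add(20, v), -1)) = Mul(Pow(Add(20, v), -1), Add(-6, k)))
Pow(Add(494, Function('P')(6, A)), -1) = Pow(Add(494, Mul(Pow(Add(20, 6), -1), Add(-6, Rational(17, 3)))), -1) = Pow(Add(494, Mul(Pow(26, -1), Rational(-1, 3))), -1) = Pow(Add(494, Mul(Rational(1, 26), Rational(-1, 3))), -1) = Pow(Add(494, Rational(-1, 78)), -1) = Pow(Rational(38531, 78), -1) = Rational(78, 38531)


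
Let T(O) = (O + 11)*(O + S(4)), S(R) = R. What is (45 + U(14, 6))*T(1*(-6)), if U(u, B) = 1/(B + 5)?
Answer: -4960/11 ≈ -450.91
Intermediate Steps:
U(u, B) = 1/(5 + B)
T(O) = (4 + O)*(11 + O) (T(O) = (O + 11)*(O + 4) = (11 + O)*(4 + O) = (4 + O)*(11 + O))
(45 + U(14, 6))*T(1*(-6)) = (45 + 1/(5 + 6))*(44 + (1*(-6))**2 + 15*(1*(-6))) = (45 + 1/11)*(44 + (-6)**2 + 15*(-6)) = (45 + 1/11)*(44 + 36 - 90) = (496/11)*(-10) = -4960/11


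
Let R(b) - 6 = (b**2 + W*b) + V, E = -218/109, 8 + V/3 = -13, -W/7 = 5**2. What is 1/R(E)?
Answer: 1/297 ≈ 0.0033670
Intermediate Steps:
W = -175 (W = -7*5**2 = -7*25 = -175)
V = -63 (V = -24 + 3*(-13) = -24 - 39 = -63)
E = -2 (E = -218*1/109 = -2)
R(b) = -57 + b**2 - 175*b (R(b) = 6 + ((b**2 - 175*b) - 63) = 6 + (-63 + b**2 - 175*b) = -57 + b**2 - 175*b)
1/R(E) = 1/(-57 + (-2)**2 - 175*(-2)) = 1/(-57 + 4 + 350) = 1/297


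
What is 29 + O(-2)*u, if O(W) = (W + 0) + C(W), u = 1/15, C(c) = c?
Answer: 431/15 ≈ 28.733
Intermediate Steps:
u = 1/15 ≈ 0.066667
O(W) = 2*W (O(W) = (W + 0) + W = W + W = 2*W)
29 + O(-2)*u = 29 + (2*(-2))*(1/15) = 29 - 4*1/15 = 29 - 4/15 = 431/15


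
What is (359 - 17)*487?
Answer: 166554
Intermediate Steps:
(359 - 17)*487 = 342*487 = 166554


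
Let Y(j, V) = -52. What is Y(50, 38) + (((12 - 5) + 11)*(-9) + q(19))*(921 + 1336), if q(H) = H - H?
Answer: -365686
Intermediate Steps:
q(H) = 0
Y(50, 38) + (((12 - 5) + 11)*(-9) + q(19))*(921 + 1336) = -52 + (((12 - 5) + 11)*(-9) + 0)*(921 + 1336) = -52 + ((7 + 11)*(-9) + 0)*2257 = -52 + (18*(-9) + 0)*2257 = -52 + (-162 + 0)*2257 = -52 - 162*2257 = -52 - 365634 = -365686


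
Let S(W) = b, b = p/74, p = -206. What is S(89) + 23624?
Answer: 873985/37 ≈ 23621.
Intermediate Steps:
b = -103/37 (b = -206/74 = -206*1/74 = -103/37 ≈ -2.7838)
S(W) = -103/37
S(89) + 23624 = -103/37 + 23624 = 873985/37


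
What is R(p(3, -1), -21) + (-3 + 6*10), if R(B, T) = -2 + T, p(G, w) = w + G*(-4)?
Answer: 34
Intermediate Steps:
p(G, w) = w - 4*G
R(p(3, -1), -21) + (-3 + 6*10) = (-2 - 21) + (-3 + 6*10) = -23 + (-3 + 60) = -23 + 57 = 34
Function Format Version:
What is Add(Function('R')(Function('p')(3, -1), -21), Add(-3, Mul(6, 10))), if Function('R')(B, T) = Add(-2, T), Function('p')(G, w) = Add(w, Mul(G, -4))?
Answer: 34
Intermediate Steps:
Function('p')(G, w) = Add(w, Mul(-4, G))
Add(Function('R')(Function('p')(3, -1), -21), Add(-3, Mul(6, 10))) = Add(Add(-2, -21), Add(-3, Mul(6, 10))) = Add(-23, Add(-3, 60)) = Add(-23, 57) = 34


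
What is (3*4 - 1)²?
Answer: 121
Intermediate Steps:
(3*4 - 1)² = (12 - 1)² = 11² = 121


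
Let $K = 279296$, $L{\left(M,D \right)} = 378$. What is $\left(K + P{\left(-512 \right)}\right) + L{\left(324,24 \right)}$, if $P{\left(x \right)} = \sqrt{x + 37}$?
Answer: $279674 + 5 i \sqrt{19} \approx 2.7967 \cdot 10^{5} + 21.794 i$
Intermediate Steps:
$P{\left(x \right)} = \sqrt{37 + x}$
$\left(K + P{\left(-512 \right)}\right) + L{\left(324,24 \right)} = \left(279296 + \sqrt{37 - 512}\right) + 378 = \left(279296 + \sqrt{-475}\right) + 378 = \left(279296 + 5 i \sqrt{19}\right) + 378 = 279674 + 5 i \sqrt{19}$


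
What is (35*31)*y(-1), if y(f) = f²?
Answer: 1085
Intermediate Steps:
(35*31)*y(-1) = (35*31)*(-1)² = 1085*1 = 1085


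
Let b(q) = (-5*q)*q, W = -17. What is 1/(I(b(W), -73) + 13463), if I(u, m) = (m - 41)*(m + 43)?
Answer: 1/16883 ≈ 5.9231e-5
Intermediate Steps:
b(q) = -5*q**2
I(u, m) = (-41 + m)*(43 + m)
1/(I(b(W), -73) + 13463) = 1/((-1763 + (-73)**2 + 2*(-73)) + 13463) = 1/((-1763 + 5329 - 146) + 13463) = 1/(3420 + 13463) = 1/16883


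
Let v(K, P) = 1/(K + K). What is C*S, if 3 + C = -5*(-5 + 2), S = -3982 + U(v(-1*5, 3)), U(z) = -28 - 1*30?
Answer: -48480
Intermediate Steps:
v(K, P) = 1/(2*K)
U(z) = -58 (U(z) = -28 - 30 = -58)
S = -4040 (S = -3982 - 58 = -4040)
C = 12 (C = -3 - 5*(-5 + 2) = -3 - 5*(-3) = -3 + 15 = 12)
C*S = 12*(-4040) = -48480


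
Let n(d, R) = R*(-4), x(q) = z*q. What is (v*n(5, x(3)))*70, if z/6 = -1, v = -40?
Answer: -201600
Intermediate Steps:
z = -6 (z = 6*(-1) = -6)
x(q) = -6*q
n(d, R) = -4*R
(v*n(5, x(3)))*70 = -(-160)*(-6*3)*70 = -(-160)*(-18)*70 = -40*72*70 = -2880*70 = -201600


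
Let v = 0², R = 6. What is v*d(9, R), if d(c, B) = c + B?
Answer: 0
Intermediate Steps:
v = 0
d(c, B) = B + c
v*d(9, R) = 0*(6 + 9) = 0*15 = 0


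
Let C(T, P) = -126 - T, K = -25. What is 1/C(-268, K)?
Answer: 1/142 ≈ 0.0070423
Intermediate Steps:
1/C(-268, K) = 1/(-126 - 1*(-268)) = 1/(-126 + 268) = 1/142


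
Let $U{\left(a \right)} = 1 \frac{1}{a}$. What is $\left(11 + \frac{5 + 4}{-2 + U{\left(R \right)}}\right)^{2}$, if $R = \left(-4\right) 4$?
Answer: $\frac{5329}{121} \approx 44.041$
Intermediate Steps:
$R = -16$
$U{\left(a \right)} = \frac{1}{a}$
$\left(11 + \frac{5 + 4}{-2 + U{\left(R \right)}}\right)^{2} = \left(11 + \frac{5 + 4}{-2 + \frac{1}{-16}}\right)^{2} = \left(11 + \frac{9}{-2 - \frac{1}{16}}\right)^{2} = \left(11 + \frac{9}{- \frac{33}{16}}\right)^{2} = \left(11 + 9 \left(- \frac{16}{33}\right)\right)^{2} = \left(11 - \frac{48}{11}\right)^{2} = \left(\frac{73}{11}\right)^{2} = \frac{5329}{121}$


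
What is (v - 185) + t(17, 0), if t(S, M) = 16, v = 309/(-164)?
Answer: -28025/164 ≈ -170.88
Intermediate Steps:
v = -309/164 (v = 309*(-1/164) = -309/164 ≈ -1.8841)
(v - 185) + t(17, 0) = (-309/164 - 185) + 16 = -30649/164 + 16 = -28025/164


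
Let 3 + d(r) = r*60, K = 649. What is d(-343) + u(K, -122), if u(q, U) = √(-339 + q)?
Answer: -20583 + √310 ≈ -20565.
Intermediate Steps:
d(r) = -3 + 60*r (d(r) = -3 + r*60 = -3 + 60*r)
d(-343) + u(K, -122) = (-3 + 60*(-343)) + √(-339 + 649) = (-3 - 20580) + √310 = -20583 + √310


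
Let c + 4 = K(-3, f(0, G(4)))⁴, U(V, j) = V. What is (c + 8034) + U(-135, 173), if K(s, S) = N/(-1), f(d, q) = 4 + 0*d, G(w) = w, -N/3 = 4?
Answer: 28631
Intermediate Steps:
N = -12 (N = -3*4 = -12)
f(d, q) = 4 (f(d, q) = 4 + 0 = 4)
K(s, S) = 12 (K(s, S) = -12/(-1) = -12*(-1) = 12)
c = 20732 (c = -4 + 12⁴ = -4 + 20736 = 20732)
(c + 8034) + U(-135, 173) = (20732 + 8034) - 135 = 28766 - 135 = 28631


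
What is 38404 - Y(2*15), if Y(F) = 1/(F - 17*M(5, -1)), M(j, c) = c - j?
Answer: 5069327/132 ≈ 38404.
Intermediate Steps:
Y(F) = 1/(102 + F) (Y(F) = 1/(F - 17*(-1 - 1*5)) = 1/(F - 17*(-1 - 5)) = 1/(F - 17*(-6)) = 1/(F + 102) = 1/(102 + F))
38404 - Y(2*15) = 38404 - 1/(102 + 2*15) = 38404 - 1/(102 + 30) = 38404 - 1/132 = 5069327/132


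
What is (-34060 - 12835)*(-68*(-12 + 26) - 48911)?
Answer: 2338325385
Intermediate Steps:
(-34060 - 12835)*(-68*(-12 + 26) - 48911) = -46895*(-68*14 - 48911) = -46895*(-952 - 48911) = -46895*(-49863) = 2338325385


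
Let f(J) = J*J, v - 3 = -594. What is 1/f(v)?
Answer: 1/349281 ≈ 2.8630e-6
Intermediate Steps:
v = -591 (v = 3 - 594 = -591)
f(J) = J**2
1/f(v) = 1/((-591)**2) = 1/349281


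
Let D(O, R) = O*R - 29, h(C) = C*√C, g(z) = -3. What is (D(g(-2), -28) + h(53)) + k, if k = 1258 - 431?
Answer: 882 + 53*√53 ≈ 1267.8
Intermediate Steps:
k = 827
h(C) = C^(3/2)
D(O, R) = -29 + O*R
(D(g(-2), -28) + h(53)) + k = ((-29 - 3*(-28)) + 53^(3/2)) + 827 = ((-29 + 84) + 53*√53) + 827 = (55 + 53*√53) + 827 = 882 + 53*√53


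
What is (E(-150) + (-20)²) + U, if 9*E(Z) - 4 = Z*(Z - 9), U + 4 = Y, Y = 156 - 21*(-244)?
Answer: 74938/9 ≈ 8326.4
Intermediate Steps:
Y = 5280 (Y = 156 + 5124 = 5280)
U = 5276 (U = -4 + 5280 = 5276)
E(Z) = 4/9 + Z*(-9 + Z)/9 (E(Z) = 4/9 + (Z*(Z - 9))/9 = 4/9 + (Z*(-9 + Z))/9 = 4/9 + Z*(-9 + Z)/9)
(E(-150) + (-20)²) + U = ((4/9 - 1*(-150) + (⅑)*(-150)²) + (-20)²) + 5276 = ((4/9 + 150 + (⅑)*22500) + 400) + 5276 = ((4/9 + 150 + 2500) + 400) + 5276 = (23854/9 + 400) + 5276 = 27454/9 + 5276 = 74938/9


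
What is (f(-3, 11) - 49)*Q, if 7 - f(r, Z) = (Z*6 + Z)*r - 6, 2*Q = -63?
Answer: -12285/2 ≈ -6142.5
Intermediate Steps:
Q = -63/2 (Q = (1/2)*(-63) = -63/2 ≈ -31.500)
f(r, Z) = 13 - 7*Z*r (f(r, Z) = 7 - ((Z*6 + Z)*r - 6) = 7 - ((6*Z + Z)*r - 6) = 7 - ((7*Z)*r - 6) = 7 - (7*Z*r - 6) = 7 - (-6 + 7*Z*r) = 7 + (6 - 7*Z*r) = 13 - 7*Z*r)
(f(-3, 11) - 49)*Q = ((13 - 7*11*(-3)) - 49)*(-63/2) = ((13 + 231) - 49)*(-63/2) = (244 - 49)*(-63/2) = 195*(-63/2) = -12285/2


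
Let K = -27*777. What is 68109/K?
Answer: -22703/6993 ≈ -3.2465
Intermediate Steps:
K = -20979
68109/K = 68109/(-20979) = 68109*(-1/20979) = -22703/6993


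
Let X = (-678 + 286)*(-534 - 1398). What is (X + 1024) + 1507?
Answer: 759875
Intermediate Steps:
X = 757344 (X = -392*(-1932) = 757344)
(X + 1024) + 1507 = (757344 + 1024) + 1507 = 758368 + 1507 = 759875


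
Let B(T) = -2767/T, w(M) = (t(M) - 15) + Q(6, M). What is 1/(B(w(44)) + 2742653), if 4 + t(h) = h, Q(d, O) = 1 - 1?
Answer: 25/68563558 ≈ 3.6463e-7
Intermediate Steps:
Q(d, O) = 0
t(h) = -4 + h
w(M) = -19 + M (w(M) = ((-4 + M) - 15) + 0 = (-19 + M) + 0 = -19 + M)
1/(B(w(44)) + 2742653) = 1/(-2767/(-19 + 44) + 2742653) = 1/(-2767/25 + 2742653) = 1/(68563558/25) = 25/68563558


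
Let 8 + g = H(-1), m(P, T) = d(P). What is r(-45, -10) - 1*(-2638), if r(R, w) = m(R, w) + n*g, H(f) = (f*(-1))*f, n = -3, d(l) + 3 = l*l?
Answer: 4687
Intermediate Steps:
d(l) = -3 + l**2 (d(l) = -3 + l*l = -3 + l**2)
m(P, T) = -3 + P**2
H(f) = -f**2 (H(f) = (-f)*f = -f**2)
g = -9 (g = -8 - 1*(-1)**2 = -8 - 1*1 = -8 - 1 = -9)
r(R, w) = 24 + R**2 (r(R, w) = (-3 + R**2) - 3*(-9) = (-3 + R**2) + 27 = 24 + R**2)
r(-45, -10) - 1*(-2638) = (24 + (-45)**2) - 1*(-2638) = (24 + 2025) + 2638 = 2049 + 2638 = 4687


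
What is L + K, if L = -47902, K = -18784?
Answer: -66686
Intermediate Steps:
L + K = -47902 - 18784 = -66686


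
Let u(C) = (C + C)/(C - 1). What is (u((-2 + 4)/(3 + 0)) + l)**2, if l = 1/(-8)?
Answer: 1089/64 ≈ 17.016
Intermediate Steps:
u(C) = 2*C/(-1 + C) (u(C) = (2*C)/(-1 + C) = 2*C/(-1 + C))
l = -1/8 ≈ -0.12500
(u((-2 + 4)/(3 + 0)) + l)**2 = (2*((-2 + 4)/(3 + 0))/(-1 + (-2 + 4)/(3 + 0)) - 1/8)**2 = (2*(2/3)/(-1 + 2/3) - 1/8)**2 = (2*(2/3)/(-1/3) - 1/8)**2 = (2*(2/3)*(-3) - 1/8)**2 = (-4 - 1/8)**2 = (-33/8)**2 = 1089/64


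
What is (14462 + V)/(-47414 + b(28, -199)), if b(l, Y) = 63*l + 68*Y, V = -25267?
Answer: 10805/59182 ≈ 0.18257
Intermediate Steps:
(14462 + V)/(-47414 + b(28, -199)) = (14462 - 25267)/(-47414 + (63*28 + 68*(-199))) = -10805/(-47414 + (1764 - 13532)) = -10805/(-47414 - 11768) = -10805/(-59182) = -10805*(-1/59182) = 10805/59182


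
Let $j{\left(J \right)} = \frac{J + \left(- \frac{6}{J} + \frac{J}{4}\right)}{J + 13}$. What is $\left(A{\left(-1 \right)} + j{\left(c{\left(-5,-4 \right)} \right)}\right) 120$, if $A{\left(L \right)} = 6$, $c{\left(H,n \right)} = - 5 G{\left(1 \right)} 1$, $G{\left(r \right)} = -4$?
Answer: $\frac{8908}{11} \approx 809.82$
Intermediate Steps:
$c{\left(H,n \right)} = 20$ ($c{\left(H,n \right)} = \left(-5\right) \left(-4\right) 1 = 20 \cdot 1 = 20$)
$j{\left(J \right)} = \frac{- \frac{6}{J} + \frac{5 J}{4}}{13 + J}$ ($j{\left(J \right)} = \frac{J + \left(- \frac{6}{J} + J \frac{1}{4}\right)}{13 + J} = \frac{J + \left(- \frac{6}{J} + \frac{J}{4}\right)}{13 + J} = \frac{- \frac{6}{J} + \frac{5 J}{4}}{13 + J}$)
$\left(A{\left(-1 \right)} + j{\left(c{\left(-5,-4 \right)} \right)}\right) 120 = \left(6 + \frac{-24 + 5 \cdot 20^{2}}{4 \cdot 20 \left(13 + 20\right)}\right) 120 = \left(6 + \frac{1}{4} \cdot \frac{1}{20} \cdot \frac{1}{33} \left(-24 + 5 \cdot 400\right)\right) 120 = \left(6 + \frac{1}{4} \cdot \frac{1}{20} \cdot \frac{1}{33} \left(-24 + 2000\right)\right) 120 = \left(6 + \frac{1}{4} \cdot \frac{1}{20} \cdot \frac{1}{33} \cdot 1976\right) 120 = \left(6 + \frac{247}{330}\right) 120 = \frac{2227}{330} \cdot 120 = \frac{8908}{11}$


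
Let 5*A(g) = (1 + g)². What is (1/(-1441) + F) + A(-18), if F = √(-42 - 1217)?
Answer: 416444/7205 + I*√1259 ≈ 57.799 + 35.482*I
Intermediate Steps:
F = I*√1259 (F = √(-1259) = I*√1259 ≈ 35.482*I)
A(g) = (1 + g)²/5
(1/(-1441) + F) + A(-18) = (1/(-1441) + I*√1259) + (1 - 18)²/5 = (-1/1441 + I*√1259) + (⅕)*(-17)² = (-1/1441 + I*√1259) + (⅕)*289 = (-1/1441 + I*√1259) + 289/5 = 416444/7205 + I*√1259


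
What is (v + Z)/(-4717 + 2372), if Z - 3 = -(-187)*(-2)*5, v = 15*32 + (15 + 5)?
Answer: 1367/2345 ≈ 0.58294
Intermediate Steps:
v = 500 (v = 480 + 20 = 500)
Z = -1867 (Z = 3 - (-187)*(-2)*5 = 3 - 17*22*5 = 3 - 374*5 = 3 - 1870 = -1867)
(v + Z)/(-4717 + 2372) = (500 - 1867)/(-4717 + 2372) = -1367/(-2345) = -1367*(-1/2345) = 1367/2345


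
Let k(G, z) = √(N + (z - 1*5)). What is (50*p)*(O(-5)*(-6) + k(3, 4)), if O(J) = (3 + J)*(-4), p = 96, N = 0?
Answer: -230400 + 4800*I ≈ -2.304e+5 + 4800.0*I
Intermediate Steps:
k(G, z) = √(-5 + z) (k(G, z) = √(0 + (z - 1*5)) = √(0 + (z - 5)) = √(0 + (-5 + z)) = √(-5 + z))
O(J) = -12 - 4*J
(50*p)*(O(-5)*(-6) + k(3, 4)) = (50*96)*((-12 - 4*(-5))*(-6) + √(-5 + 4)) = 4800*((-12 + 20)*(-6) + √(-1)) = 4800*(8*(-6) + I) = 4800*(-48 + I) = -230400 + 4800*I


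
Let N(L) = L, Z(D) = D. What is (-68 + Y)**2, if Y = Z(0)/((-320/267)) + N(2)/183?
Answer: 154803364/33489 ≈ 4622.5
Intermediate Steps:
Y = 2/183 (Y = 0/((-320/267)) + 2/183 = 0/((-320*1/267)) + 2*(1/183) = 0/(-320/267) + 2/183 = 0*(-267/320) + 2/183 = 0 + 2/183 = 2/183 ≈ 0.010929)
(-68 + Y)**2 = (-68 + 2/183)**2 = (-12442/183)**2 = 154803364/33489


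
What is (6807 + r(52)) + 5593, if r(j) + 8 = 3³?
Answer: 12419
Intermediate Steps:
r(j) = 19 (r(j) = -8 + 3³ = -8 + 27 = 19)
(6807 + r(52)) + 5593 = (6807 + 19) + 5593 = 6826 + 5593 = 12419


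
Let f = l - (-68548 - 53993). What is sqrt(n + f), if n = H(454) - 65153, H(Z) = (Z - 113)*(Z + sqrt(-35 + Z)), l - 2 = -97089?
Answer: sqrt(115115 + 341*sqrt(419)) ≈ 349.42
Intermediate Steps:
l = -97087 (l = 2 - 97089 = -97087)
H(Z) = (-113 + Z)*(Z + sqrt(-35 + Z))
n = 89661 + 341*sqrt(419) (n = (454**2 - 113*454 - 113*sqrt(-35 + 454) + 454*sqrt(-35 + 454)) - 65153 = (206116 - 51302 - 113*sqrt(419) + 454*sqrt(419)) - 65153 = (154814 + 341*sqrt(419)) - 65153 = 89661 + 341*sqrt(419) ≈ 96641.)
f = 25454 (f = -97087 - (-68548 - 53993) = -97087 - 1*(-122541) = -97087 + 122541 = 25454)
sqrt(n + f) = sqrt((89661 + 341*sqrt(419)) + 25454) = sqrt(115115 + 341*sqrt(419))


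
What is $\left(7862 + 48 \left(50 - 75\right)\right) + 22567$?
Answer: $29229$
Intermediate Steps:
$\left(7862 + 48 \left(50 - 75\right)\right) + 22567 = \left(7862 + 48 \left(-25\right)\right) + 22567 = \left(7862 - 1200\right) + 22567 = 6662 + 22567 = 29229$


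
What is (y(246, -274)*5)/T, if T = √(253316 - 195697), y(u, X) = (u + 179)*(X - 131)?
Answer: -860625*√57619/57619 ≈ -3585.3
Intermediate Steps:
y(u, X) = (-131 + X)*(179 + u) (y(u, X) = (179 + u)*(-131 + X) = (-131 + X)*(179 + u))
T = √57619 ≈ 240.04
(y(246, -274)*5)/T = ((-23449 - 131*246 + 179*(-274) - 274*246)*5)/(√57619) = ((-23449 - 32226 - 49046 - 67404)*5)*(√57619/57619) = (-172125*5)*(√57619/57619) = -860625*√57619/57619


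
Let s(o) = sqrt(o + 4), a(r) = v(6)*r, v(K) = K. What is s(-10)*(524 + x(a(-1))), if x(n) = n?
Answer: 518*I*sqrt(6) ≈ 1268.8*I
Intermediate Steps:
a(r) = 6*r
s(o) = sqrt(4 + o)
s(-10)*(524 + x(a(-1))) = sqrt(4 - 10)*(524 + 6*(-1)) = sqrt(-6)*(524 - 6) = (I*sqrt(6))*518 = 518*I*sqrt(6)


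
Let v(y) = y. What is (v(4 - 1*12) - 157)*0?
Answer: 0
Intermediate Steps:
(v(4 - 1*12) - 157)*0 = ((4 - 1*12) - 157)*0 = ((4 - 12) - 157)*0 = (-8 - 157)*0 = -165*0 = 0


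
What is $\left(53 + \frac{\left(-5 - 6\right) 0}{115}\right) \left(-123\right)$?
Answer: $-6519$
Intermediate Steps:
$\left(53 + \frac{\left(-5 - 6\right) 0}{115}\right) \left(-123\right) = \left(53 + \left(-11\right) 0 \cdot \frac{1}{115}\right) \left(-123\right) = \left(53 + 0 \cdot \frac{1}{115}\right) \left(-123\right) = \left(53 + 0\right) \left(-123\right) = 53 \left(-123\right) = -6519$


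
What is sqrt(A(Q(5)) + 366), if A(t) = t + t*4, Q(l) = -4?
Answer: sqrt(346) ≈ 18.601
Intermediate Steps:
A(t) = 5*t (A(t) = t + 4*t = 5*t)
sqrt(A(Q(5)) + 366) = sqrt(5*(-4) + 366) = sqrt(-20 + 366) = sqrt(346)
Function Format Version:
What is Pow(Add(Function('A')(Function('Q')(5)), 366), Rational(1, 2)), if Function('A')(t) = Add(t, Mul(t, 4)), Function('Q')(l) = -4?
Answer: Pow(346, Rational(1, 2)) ≈ 18.601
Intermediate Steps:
Function('A')(t) = Mul(5, t) (Function('A')(t) = Add(t, Mul(4, t)) = Mul(5, t))
Pow(Add(Function('A')(Function('Q')(5)), 366), Rational(1, 2)) = Pow(Add(Mul(5, -4), 366), Rational(1, 2)) = Pow(Add(-20, 366), Rational(1, 2)) = Pow(346, Rational(1, 2))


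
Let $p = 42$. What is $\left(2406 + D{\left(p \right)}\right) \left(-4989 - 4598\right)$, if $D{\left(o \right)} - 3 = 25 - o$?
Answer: $-22932104$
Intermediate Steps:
$D{\left(o \right)} = 28 - o$ ($D{\left(o \right)} = 3 - \left(-25 + o\right) = 28 - o$)
$\left(2406 + D{\left(p \right)}\right) \left(-4989 - 4598\right) = \left(2406 + \left(28 - 42\right)\right) \left(-4989 - 4598\right) = \left(2406 + \left(28 - 42\right)\right) \left(-9587\right) = \left(2406 - 14\right) \left(-9587\right) = 2392 \left(-9587\right) = -22932104$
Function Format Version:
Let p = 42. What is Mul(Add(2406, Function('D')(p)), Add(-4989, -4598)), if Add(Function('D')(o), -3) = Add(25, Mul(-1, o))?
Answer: -22932104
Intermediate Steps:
Function('D')(o) = Add(28, Mul(-1, o)) (Function('D')(o) = Add(3, Add(25, Mul(-1, o))) = Add(28, Mul(-1, o)))
Mul(Add(2406, Function('D')(p)), Add(-4989, -4598)) = Mul(Add(2406, Add(28, Mul(-1, 42))), Add(-4989, -4598)) = Mul(Add(2406, Add(28, -42)), -9587) = Mul(Add(2406, -14), -9587) = Mul(2392, -9587) = -22932104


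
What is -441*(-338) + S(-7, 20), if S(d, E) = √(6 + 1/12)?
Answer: 149058 + √219/6 ≈ 1.4906e+5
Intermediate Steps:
S(d, E) = √219/6 (S(d, E) = √(6 + 1/12) = √(73/12) = √219/6)
-441*(-338) + S(-7, 20) = -441*(-338) + √219/6 = 149058 + √219/6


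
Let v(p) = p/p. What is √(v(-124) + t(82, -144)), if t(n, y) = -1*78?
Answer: I*√77 ≈ 8.775*I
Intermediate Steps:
v(p) = 1
t(n, y) = -78
√(v(-124) + t(82, -144)) = √(1 - 78) = √(-77) = I*√77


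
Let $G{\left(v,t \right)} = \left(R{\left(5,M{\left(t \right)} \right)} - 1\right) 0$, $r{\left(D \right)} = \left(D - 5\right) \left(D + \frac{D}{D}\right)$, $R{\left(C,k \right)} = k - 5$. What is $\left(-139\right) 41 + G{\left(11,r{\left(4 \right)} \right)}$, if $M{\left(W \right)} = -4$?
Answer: $-5699$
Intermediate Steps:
$R{\left(C,k \right)} = -5 + k$
$r{\left(D \right)} = \left(1 + D\right) \left(-5 + D\right)$ ($r{\left(D \right)} = \left(-5 + D\right) \left(D + 1\right) = \left(-5 + D\right) \left(1 + D\right) = \left(1 + D\right) \left(-5 + D\right)$)
$G{\left(v,t \right)} = 0$ ($G{\left(v,t \right)} = \left(\left(-5 - 4\right) - 1\right) 0 = \left(-9 - 1\right) 0 = \left(-10\right) 0 = 0$)
$\left(-139\right) 41 + G{\left(11,r{\left(4 \right)} \right)} = \left(-139\right) 41 + 0 = -5699 + 0 = -5699$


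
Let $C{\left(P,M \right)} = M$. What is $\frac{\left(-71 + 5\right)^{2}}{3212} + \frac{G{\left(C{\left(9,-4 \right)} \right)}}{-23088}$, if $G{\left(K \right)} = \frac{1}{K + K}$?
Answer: $\frac{18285769}{13483392} \approx 1.3562$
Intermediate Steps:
$G{\left(K \right)} = \frac{1}{2 K}$
$\frac{\left(-71 + 5\right)^{2}}{3212} + \frac{G{\left(C{\left(9,-4 \right)} \right)}}{-23088} = \frac{\left(-71 + 5\right)^{2}}{3212} + \frac{\frac{1}{2} \frac{1}{-4}}{-23088} = \left(-66\right)^{2} \cdot \frac{1}{3212} + \frac{1}{2} \left(- \frac{1}{4}\right) \left(- \frac{1}{23088}\right) = 4356 \cdot \frac{1}{3212} - - \frac{1}{184704} = \frac{99}{73} + \frac{1}{184704} = \frac{18285769}{13483392}$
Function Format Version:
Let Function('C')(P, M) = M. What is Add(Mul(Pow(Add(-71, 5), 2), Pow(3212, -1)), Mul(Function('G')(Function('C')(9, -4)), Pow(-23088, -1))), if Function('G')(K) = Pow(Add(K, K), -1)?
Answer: Rational(18285769, 13483392) ≈ 1.3562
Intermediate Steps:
Function('G')(K) = Mul(Rational(1, 2), Pow(K, -1)) (Function('G')(K) = Pow(Mul(2, K), -1) = Mul(Rational(1, 2), Pow(K, -1)))
Add(Mul(Pow(Add(-71, 5), 2), Pow(3212, -1)), Mul(Function('G')(Function('C')(9, -4)), Pow(-23088, -1))) = Add(Mul(Pow(Add(-71, 5), 2), Pow(3212, -1)), Mul(Mul(Rational(1, 2), Pow(-4, -1)), Pow(-23088, -1))) = Add(Mul(Pow(-66, 2), Rational(1, 3212)), Mul(Mul(Rational(1, 2), Rational(-1, 4)), Rational(-1, 23088))) = Add(Mul(4356, Rational(1, 3212)), Mul(Rational(-1, 8), Rational(-1, 23088))) = Add(Rational(99, 73), Rational(1, 184704)) = Rational(18285769, 13483392)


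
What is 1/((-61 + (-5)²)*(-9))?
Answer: 1/324 ≈ 0.0030864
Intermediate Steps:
1/((-61 + (-5)²)*(-9)) = 1/((-61 + 25)*(-9)) = 1/(-36*(-9)) = 1/324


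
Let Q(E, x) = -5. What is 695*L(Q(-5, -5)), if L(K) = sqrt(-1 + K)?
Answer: 695*I*sqrt(6) ≈ 1702.4*I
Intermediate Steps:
695*L(Q(-5, -5)) = 695*sqrt(-1 - 5) = 695*sqrt(-6) = 695*(I*sqrt(6)) = 695*I*sqrt(6)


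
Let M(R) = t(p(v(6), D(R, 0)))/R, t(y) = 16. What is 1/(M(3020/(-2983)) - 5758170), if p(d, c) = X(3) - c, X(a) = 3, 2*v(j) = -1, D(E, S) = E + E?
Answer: -755/4347430282 ≈ -1.7367e-7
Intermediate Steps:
D(E, S) = 2*E
v(j) = -½ (v(j) = (½)*(-1) = -½)
p(d, c) = 3 - c
M(R) = 16/R
1/(M(3020/(-2983)) - 5758170) = 1/(16/((3020/(-2983))) - 5758170) = 1/(16/((3020*(-1/2983))) - 5758170) = 1/(16/(-3020/2983) - 5758170) = 1/(16*(-2983/3020) - 5758170) = 1/(-11932/755 - 5758170) = 1/(-4347430282/755) = -755/4347430282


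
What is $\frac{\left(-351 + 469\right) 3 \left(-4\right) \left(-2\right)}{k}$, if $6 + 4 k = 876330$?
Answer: $\frac{944}{73027} \approx 0.012927$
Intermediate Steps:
$k = 219081$ ($k = - \frac{3}{2} + \frac{1}{4} \cdot 876330 = - \frac{3}{2} + \frac{438165}{2} = 219081$)
$\frac{\left(-351 + 469\right) 3 \left(-4\right) \left(-2\right)}{k} = \frac{\left(-351 + 469\right) 3 \left(-4\right) \left(-2\right)}{219081} = 118 \left(\left(-12\right) \left(-2\right)\right) \frac{1}{219081} = 118 \cdot 24 \cdot \frac{1}{219081} = 2832 \cdot \frac{1}{219081} = \frac{944}{73027}$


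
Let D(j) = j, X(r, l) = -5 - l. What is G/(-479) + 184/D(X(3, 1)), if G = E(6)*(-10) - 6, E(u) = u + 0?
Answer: -43870/1437 ≈ -30.529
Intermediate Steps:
E(u) = u
G = -66 (G = 6*(-10) - 6 = -60 - 6 = -66)
G/(-479) + 184/D(X(3, 1)) = -66/(-479) + 184/(-5 - 1*1) = -66*(-1/479) + 184/(-5 - 1) = 66/479 + 184/(-6) = 66/479 + 184*(-1/6) = 66/479 - 92/3 = -43870/1437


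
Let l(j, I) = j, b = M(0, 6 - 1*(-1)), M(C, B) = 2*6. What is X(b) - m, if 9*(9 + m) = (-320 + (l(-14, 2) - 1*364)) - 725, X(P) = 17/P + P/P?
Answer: 6103/36 ≈ 169.53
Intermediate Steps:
M(C, B) = 12
b = 12
X(P) = 1 + 17/P (X(P) = 17/P + 1 = 1 + 17/P)
m = -1504/9 (m = -9 + ((-320 + (-14 - 1*364)) - 725)/9 = -9 + ((-320 + (-14 - 364)) - 725)/9 = -9 + ((-320 - 378) - 725)/9 = -9 + (-698 - 725)/9 = -9 + (1/9)*(-1423) = -9 - 1423/9 = -1504/9 ≈ -167.11)
X(b) - m = (17 + 12)/12 - 1*(-1504/9) = (1/12)*29 + 1504/9 = 29/12 + 1504/9 = 6103/36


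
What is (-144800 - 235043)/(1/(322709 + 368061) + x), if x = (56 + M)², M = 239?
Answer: -262384149110/60114259251 ≈ -4.3648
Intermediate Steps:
x = 87025 (x = (56 + 239)² = 295² = 87025)
(-144800 - 235043)/(1/(322709 + 368061) + x) = (-144800 - 235043)/(1/(322709 + 368061) + 87025) = -379843/(1/690770 + 87025) = -379843/60114259251/690770 = -379843*690770/60114259251 = -262384149110/60114259251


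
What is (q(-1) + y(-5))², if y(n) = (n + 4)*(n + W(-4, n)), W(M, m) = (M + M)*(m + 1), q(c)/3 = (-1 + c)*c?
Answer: 441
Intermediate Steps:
q(c) = 3*c*(-1 + c) (q(c) = 3*((-1 + c)*c) = 3*(c*(-1 + c)) = 3*c*(-1 + c))
W(M, m) = 2*M*(1 + m) (W(M, m) = (2*M)*(1 + m) = 2*M*(1 + m))
y(n) = (-8 - 7*n)*(4 + n) (y(n) = (n + 4)*(n + 2*(-4)*(1 + n)) = (4 + n)*(n + (-8 - 8*n)) = (4 + n)*(-8 - 7*n) = (-8 - 7*n)*(4 + n))
(q(-1) + y(-5))² = (3*(-1)*(-1 - 1) + (-32 - 36*(-5) - 7*(-5)²))² = (3*(-1)*(-2) + (-32 + 180 - 7*25))² = (6 + (-32 + 180 - 175))² = (6 - 27)² = (-21)² = 441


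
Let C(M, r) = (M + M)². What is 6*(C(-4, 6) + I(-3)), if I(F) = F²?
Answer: 438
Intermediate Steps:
C(M, r) = 4*M² (C(M, r) = (2*M)² = 4*M²)
6*(C(-4, 6) + I(-3)) = 6*(4*(-4)² + (-3)²) = 6*(4*16 + 9) = 6*(64 + 9) = 6*73 = 438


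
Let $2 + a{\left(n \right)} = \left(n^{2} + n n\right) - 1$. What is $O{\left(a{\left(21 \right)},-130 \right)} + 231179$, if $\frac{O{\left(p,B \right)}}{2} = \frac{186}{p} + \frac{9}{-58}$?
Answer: $\frac{1964328922}{8497} \approx 2.3118 \cdot 10^{5}$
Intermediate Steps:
$a{\left(n \right)} = -3 + 2 n^{2}$ ($a{\left(n \right)} = -2 - \left(1 - n^{2} - n n\right) = -2 + \left(\left(n^{2} + n^{2}\right) - 1\right) = -2 + \left(2 n^{2} - 1\right) = -2 + \left(-1 + 2 n^{2}\right) = -3 + 2 n^{2}$)
$O{\left(p,B \right)} = - \frac{9}{29} + \frac{372}{p}$ ($O{\left(p,B \right)} = 2 \left(\frac{186}{p} + \frac{9}{-58}\right) = 2 \left(\frac{186}{p} + 9 \left(- \frac{1}{58}\right)\right) = 2 \left(\frac{186}{p} - \frac{9}{58}\right) = 2 \left(- \frac{9}{58} + \frac{186}{p}\right) = - \frac{9}{29} + \frac{372}{p}$)
$O{\left(a{\left(21 \right)},-130 \right)} + 231179 = \left(- \frac{9}{29} + \frac{372}{-3 + 2 \cdot 21^{2}}\right) + 231179 = \left(- \frac{9}{29} + \frac{372}{-3 + 2 \cdot 441}\right) + 231179 = \left(- \frac{9}{29} + \frac{372}{-3 + 882}\right) + 231179 = \left(- \frac{9}{29} + \frac{372}{879}\right) + 231179 = \left(- \frac{9}{29} + 372 \cdot \frac{1}{879}\right) + 231179 = \left(- \frac{9}{29} + \frac{124}{293}\right) + 231179 = \frac{959}{8497} + 231179 = \frac{1964328922}{8497}$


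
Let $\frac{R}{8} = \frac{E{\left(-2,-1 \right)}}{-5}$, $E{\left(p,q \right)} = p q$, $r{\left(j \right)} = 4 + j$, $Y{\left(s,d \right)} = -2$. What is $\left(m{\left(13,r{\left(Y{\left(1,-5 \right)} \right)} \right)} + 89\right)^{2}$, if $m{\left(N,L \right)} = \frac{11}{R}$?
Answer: $\frac{1874161}{256} \approx 7320.9$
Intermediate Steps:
$R = - \frac{16}{5}$ ($R = 8 \frac{\left(-2\right) \left(-1\right)}{-5} = 8 \cdot 2 \left(- \frac{1}{5}\right) = 8 \left(- \frac{2}{5}\right) = - \frac{16}{5} \approx -3.2$)
$m{\left(N,L \right)} = - \frac{55}{16}$ ($m{\left(N,L \right)} = \frac{11}{- \frac{16}{5}} = 11 \left(- \frac{5}{16}\right) = - \frac{55}{16}$)
$\left(m{\left(13,r{\left(Y{\left(1,-5 \right)} \right)} \right)} + 89\right)^{2} = \left(- \frac{55}{16} + 89\right)^{2} = \left(\frac{1369}{16}\right)^{2} = \frac{1874161}{256}$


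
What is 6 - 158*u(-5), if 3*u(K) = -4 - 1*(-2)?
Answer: 334/3 ≈ 111.33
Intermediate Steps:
u(K) = -⅔ (u(K) = (-4 - 1*(-2))/3 = (-4 + 2)/3 = (⅓)*(-2) = -⅔)
6 - 158*u(-5) = 6 - 158*(-⅔) = 6 + 316/3 = 334/3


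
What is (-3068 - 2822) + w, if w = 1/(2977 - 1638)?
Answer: -7886709/1339 ≈ -5890.0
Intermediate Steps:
w = 1/1339 ≈ 0.00074683
(-3068 - 2822) + w = (-3068 - 2822) + 1/1339 = -5890 + 1/1339 = -7886709/1339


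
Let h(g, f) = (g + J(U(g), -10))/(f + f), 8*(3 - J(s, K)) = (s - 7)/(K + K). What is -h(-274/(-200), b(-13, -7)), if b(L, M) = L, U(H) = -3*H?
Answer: 5293/32000 ≈ 0.16541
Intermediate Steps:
J(s, K) = 3 - (-7 + s)/(16*K) (J(s, K) = 3 - (s - 7)/(8*(K + K)) = 3 - (-7 + s)/(8*(2*K)) = 3 - (-7 + s)*1/(2*K)/8 = 3 - (-7 + s)/(16*K))
h(g, f) = (473/160 + 157*g/160)/(2*f) (h(g, f) = (g + (1/16)*(7 - (-3)*g + 48*(-10))/(-10))/(f + f) = (g + (1/16)*(-⅒)*(7 + 3*g - 480))/((2*f)) = (g + (1/16)*(-⅒)*(-473 + 3*g))*(1/(2*f)) = (g + (473/160 - 3*g/160))*(1/(2*f)) = (473/160 + 157*g/160)*(1/(2*f)) = (473/160 + 157*g/160)/(2*f))
-h(-274/(-200), b(-13, -7)) = -(473 + 157*(-274/(-200)))/(320*(-13)) = -(-1)*(473 + 157*(-274*(-1/200)))/(320*13) = -(-1)*(473 + 157*(137/100))/(320*13) = -(-1)*(473 + 21509/100)/(320*13) = -(-1)*68809/(320*13*100) = -1*(-5293/32000) = 5293/32000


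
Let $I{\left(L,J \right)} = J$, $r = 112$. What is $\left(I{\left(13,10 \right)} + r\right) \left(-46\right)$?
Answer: $-5612$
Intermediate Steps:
$\left(I{\left(13,10 \right)} + r\right) \left(-46\right) = \left(10 + 112\right) \left(-46\right) = 122 \left(-46\right) = -5612$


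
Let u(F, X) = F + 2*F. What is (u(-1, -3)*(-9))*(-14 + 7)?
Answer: -189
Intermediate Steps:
u(F, X) = 3*F
(u(-1, -3)*(-9))*(-14 + 7) = ((3*(-1))*(-9))*(-14 + 7) = -3*(-9)*(-7) = 27*(-7) = -189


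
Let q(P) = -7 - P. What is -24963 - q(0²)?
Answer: -24956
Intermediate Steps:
-24963 - q(0²) = -24963 - (-7 - 1*0²) = -24963 - (-7 - 1*0) = -24963 - (-7 + 0) = -24963 - 1*(-7) = -24963 + 7 = -24956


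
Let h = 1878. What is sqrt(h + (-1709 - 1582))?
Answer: 3*I*sqrt(157) ≈ 37.59*I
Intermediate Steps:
sqrt(h + (-1709 - 1582)) = sqrt(1878 + (-1709 - 1582)) = sqrt(1878 - 3291) = sqrt(-1413) = 3*I*sqrt(157)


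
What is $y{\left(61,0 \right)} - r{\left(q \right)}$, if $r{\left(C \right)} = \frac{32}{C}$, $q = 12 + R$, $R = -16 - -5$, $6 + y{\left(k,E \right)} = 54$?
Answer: $16$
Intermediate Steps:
$y{\left(k,E \right)} = 48$ ($y{\left(k,E \right)} = -6 + 54 = 48$)
$R = -11$ ($R = -16 + 5 = -11$)
$q = 1$ ($q = 12 - 11 = 1$)
$y{\left(61,0 \right)} - r{\left(q \right)} = 48 - \frac{32}{1} = 48 - 32 \cdot 1 = 48 - 32 = 16$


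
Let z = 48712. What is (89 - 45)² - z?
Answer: -46776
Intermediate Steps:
(89 - 45)² - z = (89 - 45)² - 1*48712 = 44² - 48712 = 1936 - 48712 = -46776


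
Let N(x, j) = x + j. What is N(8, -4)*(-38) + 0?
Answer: -152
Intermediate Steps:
N(x, j) = j + x
N(8, -4)*(-38) + 0 = (-4 + 8)*(-38) + 0 = 4*(-38) + 0 = -152 + 0 = -152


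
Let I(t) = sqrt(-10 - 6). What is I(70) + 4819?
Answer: 4819 + 4*I ≈ 4819.0 + 4.0*I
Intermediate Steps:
I(t) = 4*I (I(t) = sqrt(-16) = 4*I)
I(70) + 4819 = 4*I + 4819 = 4819 + 4*I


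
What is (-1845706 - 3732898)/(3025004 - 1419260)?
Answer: -1394651/401436 ≈ -3.4742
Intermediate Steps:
(-1845706 - 3732898)/(3025004 - 1419260) = -5578604/1605744 = -5578604*1/1605744 = -1394651/401436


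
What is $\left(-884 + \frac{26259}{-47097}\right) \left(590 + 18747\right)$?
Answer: $- \frac{268526518453}{15699} \approx -1.7105 \cdot 10^{7}$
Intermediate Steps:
$\left(-884 + \frac{26259}{-47097}\right) \left(590 + 18747\right) = \left(-884 + 26259 \left(- \frac{1}{47097}\right)\right) 19337 = \left(-884 - \frac{8753}{15699}\right) 19337 = \left(- \frac{13886669}{15699}\right) 19337 = - \frac{268526518453}{15699}$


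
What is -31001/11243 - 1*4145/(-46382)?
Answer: -1391286147/521472826 ≈ -2.6680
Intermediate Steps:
-31001/11243 - 1*4145/(-46382) = -31001*1/11243 - 4145*(-1/46382) = -31001/11243 + 4145/46382 = -1391286147/521472826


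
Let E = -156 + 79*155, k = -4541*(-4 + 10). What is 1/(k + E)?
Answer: -1/15157 ≈ -6.5976e-5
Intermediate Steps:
k = -27246 (k = -4541*6 = -27246)
E = 12089 (E = -156 + 12245 = 12089)
1/(k + E) = 1/(-27246 + 12089) = 1/(-15157) = -1/15157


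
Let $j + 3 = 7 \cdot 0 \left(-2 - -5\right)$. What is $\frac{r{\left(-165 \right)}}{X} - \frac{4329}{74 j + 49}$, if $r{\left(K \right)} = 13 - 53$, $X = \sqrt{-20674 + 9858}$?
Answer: $\frac{4329}{173} + \frac{5 i}{13} \approx 25.023 + 0.38462 i$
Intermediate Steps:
$X = 104 i$ ($X = \sqrt{-10816} = 104 i \approx 104.0 i$)
$r{\left(K \right)} = -40$ ($r{\left(K \right)} = 13 - 53 = -40$)
$j = -3$ ($j = -3 + 7 \cdot 0 \left(-2 - -5\right) = -3 + 7 \cdot 0 \left(-2 + 5\right) = -3 + 7 \cdot 0 \cdot 3 = -3 + 7 \cdot 0 = -3 + 0 = -3$)
$\frac{r{\left(-165 \right)}}{X} - \frac{4329}{74 j + 49} = - \frac{40}{104 i} - \frac{4329}{74 \left(-3\right) + 49} = - 40 \left(- \frac{i}{104}\right) - \frac{4329}{-222 + 49} = \frac{5 i}{13} - \frac{4329}{-173} = \frac{5 i}{13} - - \frac{4329}{173} = \frac{5 i}{13} + \frac{4329}{173} = \frac{4329}{173} + \frac{5 i}{13}$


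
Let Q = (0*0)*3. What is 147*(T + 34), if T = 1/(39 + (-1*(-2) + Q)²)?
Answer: 215061/43 ≈ 5001.4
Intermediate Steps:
Q = 0 (Q = 0*3 = 0)
T = 1/43 (T = 1/(39 + (-1*(-2) + 0)²) = 1/(39 + (2 + 0)²) = 1/(39 + 2²) = 1/(39 + 4) = 1/43 ≈ 0.023256)
147*(T + 34) = 147*(1/43 + 34) = 147*(1463/43) = 215061/43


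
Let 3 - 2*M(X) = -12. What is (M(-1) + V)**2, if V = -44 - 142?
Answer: 127449/4 ≈ 31862.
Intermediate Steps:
V = -186
M(X) = 15/2 (M(X) = 3/2 - 1/2*(-12) = 3/2 + 6 = 15/2)
(M(-1) + V)**2 = (15/2 - 186)**2 = (-357/2)**2 = 127449/4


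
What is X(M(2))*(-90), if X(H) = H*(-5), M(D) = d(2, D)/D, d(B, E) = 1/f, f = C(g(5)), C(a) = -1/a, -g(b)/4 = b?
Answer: 4500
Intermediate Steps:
g(b) = -4*b
f = 1/20 (f = -1/((-4*5)) = -1/(-20) = -1*(-1/20) = 1/20 ≈ 0.050000)
d(B, E) = 20 (d(B, E) = 1/(1/20) = 20)
M(D) = 20/D
X(H) = -5*H
X(M(2))*(-90) = -100/2*(-90) = -5*10*(-90) = -50*(-90) = 4500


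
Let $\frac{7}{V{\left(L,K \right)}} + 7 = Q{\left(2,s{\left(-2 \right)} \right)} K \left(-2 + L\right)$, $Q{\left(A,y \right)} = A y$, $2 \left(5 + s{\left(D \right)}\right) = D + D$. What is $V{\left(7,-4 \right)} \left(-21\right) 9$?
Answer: $- \frac{63}{13} \approx -4.8462$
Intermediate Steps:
$s{\left(D \right)} = -5 + D$ ($s{\left(D \right)} = -5 + \frac{D + D}{2} = -5 + \frac{2 D}{2} = -5 + D$)
$V{\left(L,K \right)} = \frac{7}{-7 - 14 K \left(-2 + L\right)}$ ($V{\left(L,K \right)} = \frac{7}{-7 + 2 \left(-5 - 2\right) K \left(-2 + L\right)} = \frac{7}{-7 + 2 \left(-7\right) K \left(-2 + L\right)} = \frac{7}{-7 + - 14 K \left(-2 + L\right)} = \frac{7}{-7 - 14 K \left(-2 + L\right)}$)
$V{\left(7,-4 \right)} \left(-21\right) 9 = - \frac{1}{1 - -16 + 2 \left(-4\right) 7} \left(-21\right) 9 = - \frac{1}{1 + 16 - 56} \left(-21\right) 9 = - \frac{1}{-39} \left(-21\right) 9 = \left(-1\right) \left(- \frac{1}{39}\right) \left(-21\right) 9 = \frac{1}{39} \left(-21\right) 9 = \left(- \frac{7}{13}\right) 9 = - \frac{63}{13}$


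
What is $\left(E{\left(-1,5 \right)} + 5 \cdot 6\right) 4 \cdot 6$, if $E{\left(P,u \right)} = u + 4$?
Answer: $936$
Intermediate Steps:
$E{\left(P,u \right)} = 4 + u$
$\left(E{\left(-1,5 \right)} + 5 \cdot 6\right) 4 \cdot 6 = \left(\left(4 + 5\right) + 5 \cdot 6\right) 4 \cdot 6 = \left(9 + 30\right) 4 \cdot 6 = 39 \cdot 4 \cdot 6 = 156 \cdot 6 = 936$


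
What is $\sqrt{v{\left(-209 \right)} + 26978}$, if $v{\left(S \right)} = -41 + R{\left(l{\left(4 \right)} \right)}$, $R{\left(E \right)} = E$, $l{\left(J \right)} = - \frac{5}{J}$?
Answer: $\frac{\sqrt{107743}}{2} \approx 164.12$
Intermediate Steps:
$v{\left(S \right)} = - \frac{169}{4}$ ($v{\left(S \right)} = -41 - \frac{5}{4} = - \frac{169}{4}$)
$\sqrt{v{\left(-209 \right)} + 26978} = \sqrt{- \frac{169}{4} + 26978} = \sqrt{\frac{107743}{4}} = \frac{\sqrt{107743}}{2}$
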